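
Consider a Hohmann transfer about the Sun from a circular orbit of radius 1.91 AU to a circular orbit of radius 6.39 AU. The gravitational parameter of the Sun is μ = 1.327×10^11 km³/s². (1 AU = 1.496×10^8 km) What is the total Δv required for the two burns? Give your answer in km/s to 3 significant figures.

In km: r₁ = 1.91 × 1.496×10^8 = 2.85736×10^8 km; r₂ = 6.39 × 1.496×10^8 = 9.55944×10^8 km.
The Hohmann ellipse has a_t = (r₁ + r₂)/2 = 6.2084×10^8 km.
Circular speed at r₁: v₁ = √(μ/r₁) = √(1.327×10^11/2.85736×10^8) = 21.550 km/s.
Transfer-orbit speed at r₁ (v² = μ(2/r − 1/a)): v_p = √[μ(2/r₁ − 1/a_t)] = 26.741 km/s.
First burn Δv₁ = |v_p − v₁| = 5.191 km/s.
Circular speed at r₂: v₂ = √(μ/r₂) = 11.782 km/s.
Transfer-orbit speed at r₂: v_a = √[μ(2/r₂ − 1/a_t)] = 7.9930 km/s.
Second burn Δv₂ = |v₂ − v_a| = 3.789 km/s.
Total Δv = Δv₁ + Δv₂ = 8.980 km/s.

Δv = 8.98 km/s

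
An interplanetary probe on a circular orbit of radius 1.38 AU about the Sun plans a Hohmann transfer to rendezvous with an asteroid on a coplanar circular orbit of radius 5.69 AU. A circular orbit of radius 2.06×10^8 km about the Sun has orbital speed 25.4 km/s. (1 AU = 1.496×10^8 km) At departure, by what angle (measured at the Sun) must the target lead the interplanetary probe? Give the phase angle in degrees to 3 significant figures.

φ = 91.9°

From the circular-orbit relation v² = μ/r at r = 2.06×10^8 km: μ = v²r = (25.4)² × 2.06×10^8 = 1.32903×10^11 km³/s².
In km: r₁ = 1.38 × 1.496×10^8 = 2.06448×10^8 km; r₂ = 5.69 × 1.496×10^8 = 8.51224×10^8 km.
Semi-major axis of the transfer orbit: a_t = (2.06448×10^8 + 8.51224×10^8)/2 = 5.28836×10^8 km.
Transfer time t = π√(a_t³/μ) = 1.0480×10^8 s.
The target's mean motion on its circular orbit is ω₂ = √(μ/r₂³) = 1.4679×10^-8 rad/s.
Angle swept by the target during transfer: ω₂·t = 1.5384 rad = 88.14°.
Arrival is 180° from departure on the ellipse, so φ = 180° − 88.14° = 91.9°.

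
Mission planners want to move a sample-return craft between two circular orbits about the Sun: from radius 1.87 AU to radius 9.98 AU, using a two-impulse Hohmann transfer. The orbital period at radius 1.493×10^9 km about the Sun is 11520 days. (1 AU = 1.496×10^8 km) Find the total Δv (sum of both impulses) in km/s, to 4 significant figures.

From Kepler's third law T² = 4π²r³/μ at r = 1.493×10^9 km, T = 11520 days = 11520 × 86400 s = 9.95328×10^8 s: μ = 4π²r³/T² = 1.32619×10^11 km³/s².
In km: r₁ = 1.87 × 1.496×10^8 = 2.79752×10^8 km; r₂ = 9.98 × 1.496×10^8 = 1.493008×10^9 km.
Semi-major axis of the transfer orbit: a_t = (2.79752×10^8 + 1.493008×10^9)/2 = 8.8638×10^8 km.
At r₁ the circular-orbit speed is v₁ = √(μ/r₁) = 21.772924 km/s.
On the transfer ellipse at r₁, vis-viva gives v_p = √[μ(2/r₁ − 1/a_t)] = 28.257768 km/s.
First burn Δv₁ = |v_p − v₁| = 6.4848 km/s.
Circular speed at r₂: v₂ = √(μ/r₂) = 9.425 km/s.
Transfer-orbit speed at r₂: v_a = √[μ(2/r₂ − 1/a_t)] = 5.295 km/s.
Second burn Δv₂ = |v₂ − v_a| = 4.1300 km/s.
Δv = Δv₁ + Δv₂ = 6.4848 + 4.1300 = 10.61 km/s.

Δv = 10.61 km/s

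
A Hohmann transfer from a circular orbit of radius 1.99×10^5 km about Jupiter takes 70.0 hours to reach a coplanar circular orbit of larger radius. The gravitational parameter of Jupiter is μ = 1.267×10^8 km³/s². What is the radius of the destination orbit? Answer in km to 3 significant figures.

r₂ = 1.67×10^6 km

Transfer time t = 70.0 hours = 2.520×10^5 s, and t = π√(a_t³/μ).
So a_t = (μ t²/π²)^(1/3) = (1.267×10^8 × (2.520×10^5)² / π²)^(1/3) = 9.3417×10^5 km.
Since a_t = (r₁ + r₂)/2, r₂ = 2a_t − r₁ = 2×9.3417×10^5 − 1.990×10^5 = 1.66934×10^6 km.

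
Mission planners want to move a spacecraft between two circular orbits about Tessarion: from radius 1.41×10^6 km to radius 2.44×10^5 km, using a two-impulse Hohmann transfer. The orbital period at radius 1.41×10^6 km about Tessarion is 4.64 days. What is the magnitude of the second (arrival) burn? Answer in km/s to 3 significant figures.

Δv₂ = 16.2 km/s

From Kepler's third law T² = 4π²r³/μ at r = 1.41×10^6 km, T = 4.64 days = 4.64 × 86400 s = 4.00896×10^5 s: μ = 4π²r³/T² = 6.88579×10^8 km³/s².
Transfer-ellipse semi-major axis a_t = (r₁ + r₂)/2 = (1.410×10^6 + 2.440×10^5)/2 = 8.270×10^5 km.
Circular speed at r = 2.440×10^5 km: v_c = √(μ/r) = 53.12 km/s.
Transfer-orbit speed at the same r (vis-viva, a = a_t): v_t = √[μ(2/r − 1/a_t)] = 69.36 km/s.
Δv₂ = |v_t − v_c| = |69.36 − 53.12| = 16.24 km/s.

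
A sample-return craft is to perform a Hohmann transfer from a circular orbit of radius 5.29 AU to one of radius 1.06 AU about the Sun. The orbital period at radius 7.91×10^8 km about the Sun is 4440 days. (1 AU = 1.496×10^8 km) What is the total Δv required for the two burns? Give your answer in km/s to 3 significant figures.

From Kepler's third law T² = 4π²r³/μ at r = 7.91×10^8 km, T = 4440 days = 4440 × 86400 s = 3.83616×10^8 s: μ = 4π²r³/T² = 1.32769×10^11 km³/s².
In km: r₁ = 5.29 × 1.496×10^8 = 7.91384×10^8 km; r₂ = 1.06 × 1.496×10^8 = 1.58576×10^8 km.
Transfer-ellipse semi-major axis a_t = (r₁ + r₂)/2 = (7.91384×10^8 + 1.58576×10^8)/2 = 4.7498×10^8 km.
At r₁ the circular-orbit speed is v₁ = √(μ/r₁) = 12.9525 km/s.
Transfer-orbit speed at r₁ (vis-viva): v_a = √[μ(2/r₁ − 1/a_t)] = 7.48403 km/s.
First burn Δv₁ = |v_a − v₁| = 5.468 km/s.
At r₂, v₂ = √(μ/r₂) = 28.9354 km/s.
Transfer-orbit speed at r₂: v_p = √[μ(2/r₂ − 1/a_t)] = 37.3495 km/s.
Second burn Δv₂ = |v₂ − v_p| = 8.414 km/s.
Δv = Δv₁ + Δv₂ = 5.468 + 8.414 = 13.88 km/s.

Δv = 13.9 km/s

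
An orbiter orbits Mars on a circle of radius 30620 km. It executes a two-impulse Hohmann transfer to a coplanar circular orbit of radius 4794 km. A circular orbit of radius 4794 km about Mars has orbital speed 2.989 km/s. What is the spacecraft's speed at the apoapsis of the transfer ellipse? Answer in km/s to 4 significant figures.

v = 0.6154 km/s

From the circular-orbit relation v² = μ/r at r = 4794 km: μ = v²r = (2.989)² × 4794 = 42830.2 km³/s².
Transfer-ellipse semi-major axis a_t = (r₁ + r₂)/2 = (30620 + 4794)/2 = 17707 km.
The apoapsis of the transfer ellipse is at r = 30620 km.
Vis-viva: v = √[μ(2/r − 1/a_t)] = √[42830.2 × (2/30620 − 1/17707)] = 0.6154 km/s.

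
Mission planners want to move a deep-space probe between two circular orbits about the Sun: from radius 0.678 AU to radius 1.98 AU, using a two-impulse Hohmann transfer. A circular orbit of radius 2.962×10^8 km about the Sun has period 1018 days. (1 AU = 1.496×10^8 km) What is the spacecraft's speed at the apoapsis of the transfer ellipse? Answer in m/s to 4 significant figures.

v = 15110 m/s

From Kepler's third law T² = 4π²r³/μ at r = 2.962×10^8 km, T = 1018 days = 1018 × 86400 s = 8.79552×10^7 s: μ = 4π²r³/T² = 1.32615×10^11 km³/s².
In km: r₁ = 0.678 × 1.496×10^8 = 1.014288×10^8 km; r₂ = 1.98 × 1.496×10^8 = 2.96208×10^8 km.
Transfer-ellipse semi-major axis a_t = (r₁ + r₂)/2 = (1.014288×10^8 + 2.96208×10^8)/2 = 1.988184×10^8 km.
The apoapsis of the transfer ellipse is at r = 2.96208×10^8 km.
Vis-viva: v = √[μ(2/r − 1/a_t)] = √[1.32615×10^11 × (2/2.96208×10^8 − 1/1.988184×10^8)] = 15.11 km/s.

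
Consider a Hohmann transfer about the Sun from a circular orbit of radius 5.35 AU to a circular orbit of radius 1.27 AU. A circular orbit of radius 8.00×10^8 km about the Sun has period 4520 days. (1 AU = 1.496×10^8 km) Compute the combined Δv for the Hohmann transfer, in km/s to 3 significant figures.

Δv = 12.1 km/s

From Kepler's third law T² = 4π²r³/μ at r = 8.00×10^8 km, T = 4520 days = 4520 × 86400 s = 3.90528×10^8 s: μ = 4π²r³/T² = 1.32533×10^11 km³/s².
In km: r₁ = 5.35 × 1.496×10^8 = 8.0036×10^8 km; r₂ = 1.27 × 1.496×10^8 = 1.89992×10^8 km.
Transfer-ellipse semi-major axis a_t = (r₁ + r₂)/2 = (8.0036×10^8 + 1.89992×10^8)/2 = 4.95176×10^8 km.
Circular speed at r₁: v₁ = √(μ/r₁) = √(1.32533×10^11/8.0036×10^8) = 12.868 km/s.
Transfer-orbit speed at r₁ (vis-viva equation): v_a = √[μ(2/r₁ − 1/a_t)] = 7.9709 km/s.
First burn Δv₁ = |v_a − v₁| = 4.897 km/s.
Circular speed at r₂: v₂ = √(μ/r₂) = 26.4116 km/s.
Transfer-orbit speed at r₂: v_p = √[μ(2/r₂ − 1/a_t)] = 33.5782 km/s.
Second burn Δv₂ = |v₂ − v_p| = 7.167 km/s.
Total Δv = Δv₁ + Δv₂ = 12.06 km/s.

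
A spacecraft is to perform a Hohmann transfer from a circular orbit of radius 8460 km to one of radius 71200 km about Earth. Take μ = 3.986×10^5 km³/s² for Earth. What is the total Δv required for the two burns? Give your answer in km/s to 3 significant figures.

Δv = 3.59 km/s

The Hohmann ellipse has a_t = (r₁ + r₂)/2 = 39830 km.
Circular speed at r₁: v₁ = √(μ/r₁) = √(3.986×10^5/8460) = 6.864 km/s.
On the transfer ellipse at r₁, v² = μ(2/r − 1/a) gives v_p = √[μ(2/r₁ − 1/a_t)] = 9.177 km/s.
First burn Δv₁ = |v_p − v₁| = 2.313 km/s.
Circular speed at r₂: v₂ = √(μ/r₂) = 2.366 km/s.
Transfer-orbit speed at r₂: v_a = √[μ(2/r₂ − 1/a_t)] = 1.090 km/s.
Second burn Δv₂ = |v₂ − v_a| = 1.276 km/s.
Δv = Δv₁ + Δv₂ = 2.313 + 1.276 = 3.589 km/s.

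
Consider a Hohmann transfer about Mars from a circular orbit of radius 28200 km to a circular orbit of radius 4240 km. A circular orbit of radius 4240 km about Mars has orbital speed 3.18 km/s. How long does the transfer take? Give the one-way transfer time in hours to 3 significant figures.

t = 8.71 hours

From the circular-orbit relation v² = μ/r at r = 4240 km: μ = v²r = (3.18)² × 4240 = 42876.6 km³/s².
The Hohmann ellipse has a_t = (r₁ + r₂)/2 = 16220 km.
Transfer time t = π√(a_t³/μ) = π√((16220)³ / 42876.6) = 31340 s.
Converting: 31340 s ÷ 3600 s/hour = 8.71 hours.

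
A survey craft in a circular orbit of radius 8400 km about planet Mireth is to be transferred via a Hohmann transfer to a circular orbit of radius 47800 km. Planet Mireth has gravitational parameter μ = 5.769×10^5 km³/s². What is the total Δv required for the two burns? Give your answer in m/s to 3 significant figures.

Δv = 4100 m/s

The Hohmann ellipse has a_t = (r₁ + r₂)/2 = 28100 km.
At r₁ the circular-orbit speed is v₁ = √(μ/r₁) = 8.28725 km/s.
Transfer-orbit speed at r₁ (v² = μ(2/r − 1/a)): v_p = √[μ(2/r₁ − 1/a_t)] = 10.8086 km/s.
First burn Δv₁ = |v_p − v₁| = 2.521 km/s.
Circular speed at r₂: v₂ = √(μ/r₂) = 3.474 km/s.
Transfer-orbit speed at r₂: v_a = √[μ(2/r₂ − 1/a_t)] = 1.899 km/s.
Second burn Δv₂ = |v₂ − v_a| = 1.575 km/s.
Δv = Δv₁ + Δv₂ = 2.521 + 1.575 = 4.096 km/s.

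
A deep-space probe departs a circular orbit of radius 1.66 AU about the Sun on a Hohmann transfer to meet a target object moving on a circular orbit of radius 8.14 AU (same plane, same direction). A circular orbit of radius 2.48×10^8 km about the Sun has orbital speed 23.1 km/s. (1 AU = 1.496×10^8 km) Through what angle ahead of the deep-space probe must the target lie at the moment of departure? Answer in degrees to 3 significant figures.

φ = 95.9°

From the circular-orbit relation v² = μ/r at r = 2.48×10^8 km: μ = v²r = (23.1)² × 2.48×10^8 = 1.32335×10^11 km³/s².
In km: r₁ = 1.66 × 1.496×10^8 = 2.48336×10^8 km; r₂ = 8.14 × 1.496×10^8 = 1.217744×10^9 km.
Semi-major axis of the transfer orbit: a_t = (2.48336×10^8 + 1.217744×10^9)/2 = 7.3304×10^8 km.
Transfer time t = π√(a_t³/μ) = 1.7140×10^8 s.
Target angular speed ω₂ = √(μ/r₂³) = 8.5606×10^-9 rad/s.
Angle swept by the target during transfer: ω₂·t = 1.4673 rad = 84.07°.
Arrival is 180° from departure on the ellipse, so φ = 180° − 84.07° = 95.9°.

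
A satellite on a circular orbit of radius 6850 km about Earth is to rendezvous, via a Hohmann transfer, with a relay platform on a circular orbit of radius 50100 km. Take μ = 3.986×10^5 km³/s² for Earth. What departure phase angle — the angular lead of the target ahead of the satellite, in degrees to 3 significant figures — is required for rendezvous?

φ = 103°

Transfer-ellipse semi-major axis a_t = (r₁ + r₂)/2 = (6850 + 50100)/2 = 28475 km.
The half-period of the transfer ellipse is t = π√(a_t³/μ) = 23910 s.
Target angular speed ω₂ = √(μ/r₂³) = 5.630×10^-5 rad/s.
Angle swept by the target during transfer: ω₂·t = 1.3461 rad = 77.13°.
Arrival is 180° from departure on the ellipse, so φ = 180° − 77.13° = 103°.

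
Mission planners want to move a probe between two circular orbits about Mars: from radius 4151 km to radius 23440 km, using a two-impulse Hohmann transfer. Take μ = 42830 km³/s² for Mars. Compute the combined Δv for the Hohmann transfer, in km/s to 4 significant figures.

Δv = 1.585 km/s

Transfer-ellipse semi-major axis a_t = (r₁ + r₂)/2 = (4151 + 23440)/2 = 13795.5 km.
Circular speed at r₁: v₁ = √(μ/r₁) = √(42830/4151) = 3.21216 km/s.
On the transfer ellipse at r₁, vis-viva gives v_p = √[μ(2/r₁ − 1/a_t)] = 4.18705 km/s.
First burn Δv₁ = |v_p − v₁| = 0.9749 km/s.
At r₂, v₂ = √(μ/r₂) = 1.35175 km/s.
Transfer-orbit speed at r₂: v_a = √[μ(2/r₂ − 1/a_t)] = 0.741486 km/s.
Second burn Δv₂ = |v₂ − v_a| = 0.6103 km/s.
Δv = Δv₁ + Δv₂ = 0.9749 + 0.6103 = 1.585 km/s.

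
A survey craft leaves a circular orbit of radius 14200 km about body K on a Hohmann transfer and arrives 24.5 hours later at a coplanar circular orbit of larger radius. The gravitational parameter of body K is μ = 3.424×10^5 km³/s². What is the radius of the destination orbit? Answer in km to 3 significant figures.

Transfer time t = 24.5 hours = 88200 s, and t = π√(a_t³/μ).
So a_t = (μ t²/π²)^(1/3) = (3.424×10^5 × (88200)² / π²)^(1/3) = 64623 km.
Since a_t = (r₁ + r₂)/2, r₂ = 2a_t − r₁ = 2×64623 − 14200 = 1.15046×10^5 km.

r₂ = 1.15×10^5 km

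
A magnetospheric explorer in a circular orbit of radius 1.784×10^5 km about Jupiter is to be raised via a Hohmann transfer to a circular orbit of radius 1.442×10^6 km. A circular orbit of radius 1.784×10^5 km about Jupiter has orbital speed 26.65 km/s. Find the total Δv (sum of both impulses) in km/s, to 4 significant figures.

From the circular-orbit relation v² = μ/r at r = 1.784×10^5 km: μ = v²r = (26.65)² × 1.784×10^5 = 1.26704×10^8 km³/s².
Transfer-ellipse semi-major axis a_t = (r₁ + r₂)/2 = (1.784×10^5 + 1.442×10^6)/2 = 8.102×10^5 km.
Circular speed at r₁: v₁ = √(μ/r₁) = √(1.26704×10^8/1.784×10^5) = 26.650 km/s.
On the transfer ellipse at r₁, vis-viva equation gives v_p = √[μ(2/r₁ − 1/a_t)] = 35.554 km/s.
First burn Δv₁ = |v_p − v₁| = 8.904 km/s.
Circular speed at r₂: v₂ = √(μ/r₂) = 9.374 km/s.
Transfer-orbit speed at r₂: v_a = √[μ(2/r₂ − 1/a_t)] = 4.399 km/s.
Second burn Δv₂ = |v₂ − v_a| = 4.975 km/s.
Δv = Δv₁ + Δv₂ = 8.904 + 4.975 = 13.88 km/s.

Δv = 13.88 km/s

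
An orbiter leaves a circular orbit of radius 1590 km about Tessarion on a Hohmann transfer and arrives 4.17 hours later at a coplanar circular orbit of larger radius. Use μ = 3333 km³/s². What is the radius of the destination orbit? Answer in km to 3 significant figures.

r₂ = 6890 km

Transfer time t = 4.17 hours = 15012 s, and t = π√(a_t³/μ).
So a_t = (μ t²/π²)^(1/3) = (3333 × (15012)² / π²)^(1/3) = 4237.8 km.
Since a_t = (r₁ + r₂)/2, r₂ = 2a_t − r₁ = 2×4237.8 − 1590 = 6885.6 km.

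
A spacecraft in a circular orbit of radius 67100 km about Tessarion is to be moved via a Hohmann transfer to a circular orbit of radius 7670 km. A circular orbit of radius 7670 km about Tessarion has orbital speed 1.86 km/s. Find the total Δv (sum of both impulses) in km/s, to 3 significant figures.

From the circular-orbit relation v² = μ/r at r = 7670 km: μ = v²r = (1.86)² × 7670 = 26535.1 km³/s².
The Hohmann ellipse has a_t = (r₁ + r₂)/2 = 37385 km.
At r₁ the circular-orbit speed is v₁ = √(μ/r₁) = 0.62885 km/s.
On the transfer ellipse at r₁, vis-viva equation gives v_a = √[μ(2/r₁ − 1/a_t)] = 0.28484 km/s.
First burn Δv₁ = |v_a − v₁| = 0.3440 km/s.
Circular speed at r₂: v₂ = √(μ/r₂) = 1.8600 km/s.
Transfer-orbit speed at r₂: v_p = √[μ(2/r₂ − 1/a_t)] = 2.4919 km/s.
Second burn Δv₂ = |v₂ − v_p| = 0.6319 km/s.
Total Δv = Δv₁ + Δv₂ = 0.9759 km/s.

Δv = 0.976 km/s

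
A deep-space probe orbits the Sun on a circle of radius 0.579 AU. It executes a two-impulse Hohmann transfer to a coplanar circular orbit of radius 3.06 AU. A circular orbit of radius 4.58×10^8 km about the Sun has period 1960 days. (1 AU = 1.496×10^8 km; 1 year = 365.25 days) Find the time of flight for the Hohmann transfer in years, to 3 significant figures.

t = 1.23 years

From Kepler's third law T² = 4π²r³/μ at r = 4.58×10^8 km, T = 1960 days = 1960 × 86400 s = 1.69344×10^8 s: μ = 4π²r³/T² = 1.32256×10^11 km³/s².
In km: r₁ = 0.579 × 1.496×10^8 = 8.66184×10^7 km; r₂ = 3.06 × 1.496×10^8 = 4.57776×10^8 km.
Semi-major axis of the transfer orbit: a_t = (8.66184×10^7 + 4.57776×10^8)/2 = 2.721972×10^8 km.
By Kepler's third law the transfer-orbit period is T = 2π√(a_t³/μ), so t = T/2 = 3.879×10^7 s.
Converting: 3.879×10^7 s ÷ 3.15576×10^7 s/year (365.25 × 86400) = 1.23 years.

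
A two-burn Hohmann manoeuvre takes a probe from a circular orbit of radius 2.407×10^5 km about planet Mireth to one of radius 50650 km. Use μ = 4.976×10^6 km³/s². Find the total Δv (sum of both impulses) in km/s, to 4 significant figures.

Δv = 4.695 km/s

Transfer-ellipse semi-major axis a_t = (r₁ + r₂)/2 = (2.407×10^5 + 50650)/2 = 1.45675×10^5 km.
Circular speed at r₁: v₁ = √(μ/r₁) = √(4.976×10^6/2.407×10^5) = 4.547 km/s.
On the transfer ellipse at r₁, vis-viva equation gives v_a = √[μ(2/r₁ − 1/a_t)] = 2.681 km/s.
First burn Δv₁ = |v_a − v₁| = 1.866 km/s.
Circular speed at r₂: v₂ = √(μ/r₂) = 9.9118 km/s.
Transfer-orbit speed at r₂: v_p = √[μ(2/r₂ − 1/a_t)] = 12.741 km/s.
Second burn Δv₂ = |v₂ − v_p| = 2.829 km/s.
Total Δv = Δv₁ + Δv₂ = 4.695 km/s.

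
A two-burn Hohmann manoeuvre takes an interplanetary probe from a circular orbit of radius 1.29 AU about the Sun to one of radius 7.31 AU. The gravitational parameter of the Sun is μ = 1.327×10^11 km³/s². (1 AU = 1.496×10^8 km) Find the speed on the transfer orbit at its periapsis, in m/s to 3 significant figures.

In km: r₁ = 1.29 × 1.496×10^8 = 1.92984×10^8 km; r₂ = 7.31 × 1.496×10^8 = 1.093576×10^9 km.
Semi-major axis of the transfer orbit: a_t = (1.92984×10^8 + 1.093576×10^9)/2 = 6.4328×10^8 km.
The periapsis of the transfer ellipse is at r = 1.92984×10^8 km.
Applying v² = μ(2/r − 1/a_t): v = 34.19 km/s.

v = 34200 m/s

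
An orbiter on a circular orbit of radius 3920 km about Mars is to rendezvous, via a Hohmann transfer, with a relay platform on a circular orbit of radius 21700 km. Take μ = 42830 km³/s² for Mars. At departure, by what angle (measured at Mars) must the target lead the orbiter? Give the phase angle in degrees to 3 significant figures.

φ = 98.4°

Semi-major axis of the transfer orbit: a_t = (3920 + 21700)/2 = 12810 km.
Transfer time t = π√(a_t³/μ) = 22010 s.
Target angular speed ω₂ = √(μ/r₂³) = 6.474×10^-5 rad/s.
Angle swept by the target during transfer: ω₂·t = 1.4249 rad = 81.64°.
Arrival is 180° from departure on the ellipse, so φ = 180° − 81.64° = 98.4°.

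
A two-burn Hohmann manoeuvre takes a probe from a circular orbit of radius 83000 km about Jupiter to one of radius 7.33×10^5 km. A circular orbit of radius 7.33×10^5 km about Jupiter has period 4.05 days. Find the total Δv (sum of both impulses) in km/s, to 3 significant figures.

From Kepler's third law T² = 4π²r³/μ at r = 7.33×10^5 km, T = 4.05 days = 4.05 × 86400 s = 3.4992×10^5 s: μ = 4π²r³/T² = 1.26980×10^8 km³/s².
The Hohmann ellipse has a_t = (r₁ + r₂)/2 = 4.080×10^5 km.
Circular speed at r₁: v₁ = √(μ/r₁) = √(1.26980×10^8/83000) = 39.1136 km/s.
Transfer-orbit speed at r₁ (vis-viva): v_p = √[μ(2/r₁ − 1/a_t)] = 52.4264 km/s.
First burn Δv₁ = |v_p − v₁| = 13.313 km/s.
Circular speed at r₂: v₂ = √(μ/r₂) = 13.1618 km/s.
Transfer-orbit speed at r₂: v_a = √[μ(2/r₂ − 1/a_t)] = 5.93641 km/s.
Second burn Δv₂ = |v₂ − v_a| = 7.2254 km/s.
Total Δv = Δv₁ + Δv₂ = 20.54 km/s.

Δv = 20.5 km/s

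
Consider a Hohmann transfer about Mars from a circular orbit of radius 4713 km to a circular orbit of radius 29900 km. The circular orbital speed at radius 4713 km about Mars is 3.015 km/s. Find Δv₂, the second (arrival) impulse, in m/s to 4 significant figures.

From the circular-orbit relation v² = μ/r at r = 4713 km: μ = v²r = (3.015)² × 4713 = 42842.2 km³/s².
Semi-major axis of the transfer orbit: a_t = (4713 + 29900)/2 = 17306.5 km.
On the circular orbit at r = 29900 km, v_c = √(μ/r) = 1.19702 km/s.
Transfer-orbit speed at the same r (vis-viva, a = a_t): v_t = √[μ(2/r − 1/a_t)] = 0.624661 km/s.
Δv₂ = |v_t − v_c| = |0.624661 − 1.19702| = 0.5724 km/s.

Δv₂ = 572.4 m/s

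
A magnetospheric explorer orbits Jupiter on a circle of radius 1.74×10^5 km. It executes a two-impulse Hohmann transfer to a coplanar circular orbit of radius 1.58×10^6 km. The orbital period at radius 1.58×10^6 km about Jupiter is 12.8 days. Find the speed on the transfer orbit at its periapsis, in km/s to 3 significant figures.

v = 36.3 km/s

From Kepler's third law T² = 4π²r³/μ at r = 1.58×10^6 km, T = 12.8 days = 12.8 × 86400 s = 1.10592×10^6 s: μ = 4π²r³/T² = 1.27316×10^8 km³/s².
The Hohmann ellipse has a_t = (r₁ + r₂)/2 = 8.770×10^5 km.
At periapsis, r = 1.740×10^5 km.
From the vis-viva equation, v = √[μ(2/r − 1/a_t)] = 36.31 km/s.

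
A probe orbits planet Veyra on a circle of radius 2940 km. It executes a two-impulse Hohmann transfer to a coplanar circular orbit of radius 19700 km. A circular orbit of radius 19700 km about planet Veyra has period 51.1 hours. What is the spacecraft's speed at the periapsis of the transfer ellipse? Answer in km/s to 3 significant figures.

From Kepler's third law T² = 4π²r³/μ at r = 19700 km, T = 51.1 hours = 51.1 × 3600 s = 1.8396×10^5 s: μ = 4π²r³/T² = 8918.91 km³/s².
Semi-major axis of the transfer orbit: a_t = (2940 + 19700)/2 = 11320 km.
At periapsis, r = 2940 km.
Applying v² = μ(2/r − 1/a_t): v = 2.298 km/s.

v = 2.30 km/s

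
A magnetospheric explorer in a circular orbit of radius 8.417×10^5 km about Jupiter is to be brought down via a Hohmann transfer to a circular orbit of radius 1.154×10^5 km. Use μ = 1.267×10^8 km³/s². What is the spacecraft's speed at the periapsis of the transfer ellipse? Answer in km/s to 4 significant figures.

The Hohmann ellipse has a_t = (r₁ + r₂)/2 = 4.7855×10^5 km.
The periapsis of the transfer ellipse is at r = 1.154×10^5 km.
From the vis-viva equation, v = √[μ(2/r − 1/a_t)] = 43.94 km/s.

v = 43.94 km/s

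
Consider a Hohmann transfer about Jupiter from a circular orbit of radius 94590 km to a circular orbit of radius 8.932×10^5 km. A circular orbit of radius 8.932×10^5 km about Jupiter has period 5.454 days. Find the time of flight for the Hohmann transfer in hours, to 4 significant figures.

From Kepler's third law T² = 4π²r³/μ at r = 8.932×10^5 km, T = 5.454 days = 5.454 × 86400 s = 4.712256×10^5 s: μ = 4π²r³/T² = 1.26692×10^8 km³/s².
Transfer-ellipse semi-major axis a_t = (r₁ + r₂)/2 = (94590 + 8.932×10^5)/2 = 4.93895×10^5 km.
By Kepler's third law the transfer-orbit period is T = 2π√(a_t³/μ), so t = T/2 = 96880 s.
Converting: 96880 s ÷ 3600 s/hour = 26.91 hours.

t = 26.91 hours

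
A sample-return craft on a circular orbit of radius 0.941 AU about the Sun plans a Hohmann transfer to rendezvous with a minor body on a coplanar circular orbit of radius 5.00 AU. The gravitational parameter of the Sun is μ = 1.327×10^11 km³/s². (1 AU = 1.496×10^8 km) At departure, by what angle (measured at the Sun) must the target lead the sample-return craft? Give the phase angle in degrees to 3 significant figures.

In km: r₁ = 0.941 × 1.496×10^8 = 1.407736×10^8 km; r₂ = 5.00 × 1.496×10^8 = 7.480×10^8 km.
The Hohmann ellipse has a_t = (r₁ + r₂)/2 = 4.443868×10^8 km.
Transfer time t = π√(a_t³/μ) = 8.0790×10^7 s.
The target's mean motion on its circular orbit is ω₂ = √(μ/r₂³) = 1.7807×10^-8 rad/s.
Angle swept by the target during transfer: ω₂·t = 1.4386 rad = 82.43°.
Arrival is 180° from departure on the ellipse, so φ = 180° − 82.43° = 97.6°.

φ = 97.6°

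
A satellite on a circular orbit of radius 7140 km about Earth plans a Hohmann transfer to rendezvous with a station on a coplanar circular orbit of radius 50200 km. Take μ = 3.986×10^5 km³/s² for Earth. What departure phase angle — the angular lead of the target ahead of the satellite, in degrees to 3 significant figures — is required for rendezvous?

φ = 102°

Transfer-ellipse semi-major axis a_t = (r₁ + r₂)/2 = (7140 + 50200)/2 = 28670 km.
Transfer time t = π√(a_t³/μ) = 24160 s.
The target's mean motion on its circular orbit is ω₂ = √(μ/r₂³) = 5.613×10^-5 rad/s.
Angle swept by the target during transfer: ω₂·t = 1.356 rad = 77.69°.
Arrival is 180° from departure on the ellipse, so φ = 180° − 77.69° = 102°.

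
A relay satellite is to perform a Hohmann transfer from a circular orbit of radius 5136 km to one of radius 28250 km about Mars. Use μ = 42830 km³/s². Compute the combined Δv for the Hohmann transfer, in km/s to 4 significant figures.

Δv = 1.417 km/s

Semi-major axis of the transfer orbit: a_t = (5136 + 28250)/2 = 16693 km.
At r₁ the circular-orbit speed is v₁ = √(μ/r₁) = 2.8878 km/s.
Transfer-orbit speed at r₁ (v² = μ(2/r − 1/a)): v_p = √[μ(2/r₁ − 1/a_t)] = 3.7567 km/s.
First burn Δv₁ = |v_p − v₁| = 0.8689 km/s.
At r₂, v₂ = √(μ/r₂) = 1.2313 km/s.
Transfer-orbit speed at r₂: v_a = √[μ(2/r₂ − 1/a_t)] = 0.68298 km/s.
Second burn Δv₂ = |v₂ − v_a| = 0.5483 km/s.
Δv = Δv₁ + Δv₂ = 0.8689 + 0.5483 = 1.417 km/s.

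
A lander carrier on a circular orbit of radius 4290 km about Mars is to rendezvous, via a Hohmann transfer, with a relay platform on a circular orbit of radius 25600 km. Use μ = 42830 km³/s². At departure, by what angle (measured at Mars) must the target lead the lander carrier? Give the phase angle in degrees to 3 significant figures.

φ = 99.7°

Transfer-ellipse semi-major axis a_t = (r₁ + r₂)/2 = (4290 + 25600)/2 = 14945 km.
Transfer time t = π√(a_t³/μ) = 27734 s.
Target angular speed ω₂ = √(μ/r₂³) = 5.0526×10^-5 rad/s.
Angle swept by the target during transfer: ω₂·t = 1.4013 rad = 80.29°.
Arrival is 180° from departure on the ellipse, so φ = 180° − 80.29° = 99.7°.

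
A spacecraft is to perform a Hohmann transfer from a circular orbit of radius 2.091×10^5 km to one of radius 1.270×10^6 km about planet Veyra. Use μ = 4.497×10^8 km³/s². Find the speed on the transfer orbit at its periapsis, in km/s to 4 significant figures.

The Hohmann ellipse has a_t = (r₁ + r₂)/2 = 7.3955×10^5 km.
At periapsis, r = 2.091×10^5 km.
From the vis-viva equation, v = √[μ(2/r − 1/a_t)] = 60.77 km/s.

v = 60.77 km/s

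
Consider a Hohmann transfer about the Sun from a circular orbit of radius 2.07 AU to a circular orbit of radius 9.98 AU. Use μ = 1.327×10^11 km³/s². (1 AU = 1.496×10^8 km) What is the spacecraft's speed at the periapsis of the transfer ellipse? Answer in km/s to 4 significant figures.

v = 26.64 km/s

In km: r₁ = 2.07 × 1.496×10^8 = 3.09672×10^8 km; r₂ = 9.98 × 1.496×10^8 = 1.493008×10^9 km.
The Hohmann ellipse has a_t = (r₁ + r₂)/2 = 9.0134×10^8 km.
The periapsis of the transfer ellipse is at r = 3.09672×10^8 km.
Vis-viva: v = √[μ(2/r − 1/a_t)] = √[1.327×10^11 × (2/3.09672×10^8 − 1/9.0134×10^8)] = 26.64 km/s.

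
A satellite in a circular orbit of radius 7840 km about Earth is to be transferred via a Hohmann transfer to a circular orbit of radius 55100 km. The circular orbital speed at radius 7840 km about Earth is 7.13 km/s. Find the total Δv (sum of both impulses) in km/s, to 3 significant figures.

From the circular-orbit relation v² = μ/r at r = 7840 km: μ = v²r = (7.13)² × 7840 = 3.98561×10^5 km³/s².
The Hohmann ellipse has a_t = (r₁ + r₂)/2 = 31470 km.
Circular speed at r₁: v₁ = √(μ/r₁) = √(3.98561×10^5/7840) = 7.1300 km/s.
On the transfer ellipse at r₁, vis-viva equation gives v_p = √[μ(2/r₁ − 1/a_t)] = 9.4345 km/s.
First burn Δv₁ = |v_p − v₁| = 2.3045 km/s.
At r₂, v₂ = √(μ/r₂) = 2.6895 km/s.
Transfer-orbit speed at r₂: v_a = √[μ(2/r₂ − 1/a_t)] = 1.3424 km/s.
Second burn Δv₂ = |v₂ − v_a| = 1.3471 km/s.
Total Δv = Δv₁ + Δv₂ = 3.652 km/s.

Δv = 3.65 km/s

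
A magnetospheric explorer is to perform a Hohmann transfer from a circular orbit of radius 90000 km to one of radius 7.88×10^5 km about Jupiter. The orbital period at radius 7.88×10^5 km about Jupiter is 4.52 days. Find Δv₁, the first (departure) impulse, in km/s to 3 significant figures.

From Kepler's third law T² = 4π²r³/μ at r = 7.88×10^5 km, T = 4.52 days = 4.52 × 86400 s = 3.90528×10^5 s: μ = 4π²r³/T² = 1.26658×10^8 km³/s².
The Hohmann ellipse has a_t = (r₁ + r₂)/2 = 4.390×10^5 km.
On the circular orbit at r = 90000 km, v_c = √(μ/r) = 37.51 km/s.
Transfer-orbit speed at the same r (vis-viva, a = a_t): v_t = √[μ(2/r − 1/a_t)] = 50.26 km/s.
Δv₁ = |v_t − v_c| = |50.26 − 37.51| = 12.75 km/s.

Δv₁ = 12.7 km/s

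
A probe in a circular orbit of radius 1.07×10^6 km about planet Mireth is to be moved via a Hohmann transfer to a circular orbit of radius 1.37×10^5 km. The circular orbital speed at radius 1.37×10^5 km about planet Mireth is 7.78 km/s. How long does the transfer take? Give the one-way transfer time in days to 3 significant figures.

From the circular-orbit relation v² = μ/r at r = 1.37×10^5 km: μ = v²r = (7.78)² × 1.37×10^5 = 8.29239×10^6 km³/s².
The Hohmann ellipse has a_t = (r₁ + r₂)/2 = 6.035×10^5 km.
By Kepler's third law the transfer-orbit period is T = 2π√(a_t³/μ), so t = T/2 = 5.115×10^5 s.
Converting: 5.115×10^5 s ÷ 86400 s/day = 5.92 days.

t = 5.92 days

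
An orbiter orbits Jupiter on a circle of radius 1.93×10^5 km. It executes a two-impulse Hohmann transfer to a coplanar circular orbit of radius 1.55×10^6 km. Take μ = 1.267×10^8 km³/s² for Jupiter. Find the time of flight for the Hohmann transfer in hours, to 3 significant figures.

t = 63.1 hours

The Hohmann ellipse has a_t = (r₁ + r₂)/2 = 8.715×10^5 km.
Transfer time t = π√(a_t³/μ) = π√((8.715×10^5)³ / 1.267×10^8) = 2.271×10^5 s.
Converting: 2.271×10^5 s ÷ 3600 s/hour = 63.1 hours.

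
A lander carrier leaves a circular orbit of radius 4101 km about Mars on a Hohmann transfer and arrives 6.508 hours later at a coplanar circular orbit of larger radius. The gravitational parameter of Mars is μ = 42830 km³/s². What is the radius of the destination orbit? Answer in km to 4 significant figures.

Transfer time t = 6.508 hours = 23428.8 s, and t = π√(a_t³/μ).
So a_t = (μ t²/π²)^(1/3) = (42830 × (23428.8)² / π²)^(1/3) = 13355 km.
Since a_t = (r₁ + r₂)/2, r₂ = 2a_t − r₁ = 2×13355 − 4101 = 22609 km.

r₂ = 22610 km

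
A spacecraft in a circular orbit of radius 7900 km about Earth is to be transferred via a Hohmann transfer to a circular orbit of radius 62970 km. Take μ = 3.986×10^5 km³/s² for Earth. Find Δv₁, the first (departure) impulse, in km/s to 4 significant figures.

Δv₁ = 2.366 km/s

Semi-major axis of the transfer orbit: a_t = (7900 + 62970)/2 = 35435 km.
On the circular orbit at r = 7900 km, v_c = √(μ/r) = 7.103 km/s.
Vis-viva on the transfer ellipse at r = 7900 km gives v_t = √[μ(2/r − 1/a_t)] = 9.469 km/s.
Δv₁ = |v_t − v_c| = |9.469 − 7.103| = 2.366 km/s.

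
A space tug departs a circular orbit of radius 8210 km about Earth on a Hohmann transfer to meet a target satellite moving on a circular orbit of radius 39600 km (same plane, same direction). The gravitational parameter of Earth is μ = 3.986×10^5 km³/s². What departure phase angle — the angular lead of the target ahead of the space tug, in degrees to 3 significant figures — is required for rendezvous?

φ = 95.6°

Transfer-ellipse semi-major axis a_t = (r₁ + r₂)/2 = (8210 + 39600)/2 = 23905 km.
Transfer time t = π√(a_t³/μ) = 18391.4 s.
Target angular speed ω₂ = √(μ/r₂³) = 8.01172×10^-5 rad/s.
Angle swept by the target during transfer: ω₂·t = 1.47347 rad = 84.42°.
Arrival is 180° from departure on the ellipse, so φ = 180° − 84.42° = 95.6°.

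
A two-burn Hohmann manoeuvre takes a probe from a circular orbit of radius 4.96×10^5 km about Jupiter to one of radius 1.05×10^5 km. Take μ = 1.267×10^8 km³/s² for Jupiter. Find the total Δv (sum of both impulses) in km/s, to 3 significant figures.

Semi-major axis of the transfer orbit: a_t = (4.960×10^5 + 1.050×10^5)/2 = 3.005×10^5 km.
At r₁ the circular-orbit speed is v₁ = √(μ/r₁) = 15.983 km/s.
On the transfer ellipse at r₁, vis-viva gives v_a = √[μ(2/r₁ − 1/a_t)] = 9.4476 km/s.
First burn Δv₁ = |v_a − v₁| = 6.535 km/s.
At r₂, v₂ = √(μ/r₂) = 34.737 km/s.
Transfer-orbit speed at r₂: v_p = √[μ(2/r₂ − 1/a_t)] = 44.628 km/s.
Second burn Δv₂ = |v₂ − v_p| = 9.891 km/s.
Δv = Δv₁ + Δv₂ = 6.535 + 9.891 = 16.43 km/s.

Δv = 16.4 km/s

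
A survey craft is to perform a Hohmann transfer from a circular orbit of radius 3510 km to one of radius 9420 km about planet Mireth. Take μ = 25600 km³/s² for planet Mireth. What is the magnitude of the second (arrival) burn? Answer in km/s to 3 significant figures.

Semi-major axis of the transfer orbit: a_t = (3510 + 9420)/2 = 6465 km.
On the circular orbit at r = 9420 km, v_c = √(μ/r) = 1.6485 km/s.
Vis-viva on the transfer ellipse at r = 9420 km gives v_t = √[μ(2/r − 1/a_t)] = 1.2147 km/s.
Δv₂ = |v_t − v_c| = |1.2147 − 1.6485| = 0.4338 km/s.

Δv₂ = 0.434 km/s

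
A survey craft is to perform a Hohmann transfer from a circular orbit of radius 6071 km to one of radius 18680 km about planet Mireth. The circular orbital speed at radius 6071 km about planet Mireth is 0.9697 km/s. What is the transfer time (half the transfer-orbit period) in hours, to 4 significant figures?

t = 15.90 hours

From the circular-orbit relation v² = μ/r at r = 6071 km: μ = v²r = (0.9697)² × 6071 = 5708.67 km³/s².
Transfer-ellipse semi-major axis a_t = (r₁ + r₂)/2 = (6071 + 18680)/2 = 12375.5 km.
Transfer time t = π√(a_t³/μ) = π√((12375.5)³ / 5708.67) = 57240 s.
Converting: 57240 s ÷ 3600 s/hour = 15.90 hours.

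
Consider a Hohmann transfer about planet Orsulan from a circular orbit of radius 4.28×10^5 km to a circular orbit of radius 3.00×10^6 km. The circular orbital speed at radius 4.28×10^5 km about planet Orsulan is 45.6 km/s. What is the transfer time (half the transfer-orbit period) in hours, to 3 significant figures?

From the circular-orbit relation v² = μ/r at r = 4.28×10^5 km: μ = v²r = (45.6)² × 4.28×10^5 = 8.89966×10^8 km³/s².
Semi-major axis of the transfer orbit: a_t = (4.280×10^5 + 3.000×10^6)/2 = 1.714×10^6 km.
Transfer time t = π√(a_t³/μ) = π√((1.714×10^6)³ / 8.89966×10^8) = 2.363×10^5 s.
Converting: 2.363×10^5 s ÷ 3600 s/hour = 65.6 hours.

t = 65.6 hours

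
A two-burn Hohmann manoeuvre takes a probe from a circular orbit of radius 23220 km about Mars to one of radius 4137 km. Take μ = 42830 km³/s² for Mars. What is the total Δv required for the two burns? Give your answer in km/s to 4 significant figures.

Semi-major axis of the transfer orbit: a_t = (23220 + 4137)/2 = 13678.5 km.
At r₁ the circular-orbit speed is v₁ = √(μ/r₁) = 1.3581 km/s.
On the transfer ellipse at r₁, v² = μ(2/r − 1/a) gives v_a = √[μ(2/r₁ − 1/a_t)] = 0.74691 km/s.
First burn Δv₁ = |v_a − v₁| = 0.6112 km/s.
At r₂, v₂ = √(μ/r₂) = 3.2176 km/s.
Transfer-orbit speed at r₂: v_p = √[μ(2/r₂ − 1/a_t)] = 4.1922 km/s.
Second burn Δv₂ = |v₂ − v_p| = 0.9746 km/s.
Total Δv = Δv₁ + Δv₂ = 1.586 km/s.

Δv = 1.586 km/s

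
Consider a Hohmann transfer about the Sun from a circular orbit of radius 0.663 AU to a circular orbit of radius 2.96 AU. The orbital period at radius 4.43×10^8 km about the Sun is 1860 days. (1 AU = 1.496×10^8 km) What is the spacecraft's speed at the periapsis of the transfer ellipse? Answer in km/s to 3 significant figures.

v = 46.8 km/s

From Kepler's third law T² = 4π²r³/μ at r = 4.43×10^8 km, T = 1860 days = 1860 × 86400 s = 1.60704×10^8 s: μ = 4π²r³/T² = 1.32898×10^11 km³/s².
In km: r₁ = 0.663 × 1.496×10^8 = 9.91848×10^7 km; r₂ = 2.96 × 1.496×10^8 = 4.42816×10^8 km.
Transfer-ellipse semi-major axis a_t = (r₁ + r₂)/2 = (9.91848×10^7 + 4.42816×10^8)/2 = 2.710004×10^8 km.
At periapsis, r = 9.91848×10^7 km.
Vis-viva: v = √[μ(2/r − 1/a_t)] = √[1.32898×10^11 × (2/9.91848×10^7 − 1/2.710004×10^8)] = 46.79 km/s.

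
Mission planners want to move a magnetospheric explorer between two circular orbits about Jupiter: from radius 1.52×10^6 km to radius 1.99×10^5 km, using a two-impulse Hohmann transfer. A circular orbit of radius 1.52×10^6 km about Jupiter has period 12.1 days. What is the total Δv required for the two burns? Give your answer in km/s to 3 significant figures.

From Kepler's third law T² = 4π²r³/μ at r = 1.52×10^6 km, T = 12.1 days = 12.1 × 86400 s = 1.04544×10^6 s: μ = 4π²r³/T² = 1.26851×10^8 km³/s².
Transfer-ellipse semi-major axis a_t = (r₁ + r₂)/2 = (1.520×10^6 + 1.990×10^5)/2 = 8.595×10^5 km.
Circular speed at r₁: v₁ = √(μ/r₁) = √(1.26851×10^8/1.520×10^6) = 9.1353 km/s.
Transfer-orbit speed at r₁ (v² = μ(2/r − 1/a)): v_a = √[μ(2/r₁ − 1/a_t)] = 4.3957 km/s.
First burn Δv₁ = |v_a − v₁| = 4.740 km/s.
At r₂, v₂ = √(μ/r₂) = 25.2476 km/s.
Transfer-orbit speed at r₂: v_p = √[μ(2/r₂ − 1/a_t)] = 33.5752 km/s.
Second burn Δv₂ = |v₂ − v_p| = 8.328 km/s.
Δv = Δv₁ + Δv₂ = 4.740 + 8.328 = 13.07 km/s.

Δv = 13.1 km/s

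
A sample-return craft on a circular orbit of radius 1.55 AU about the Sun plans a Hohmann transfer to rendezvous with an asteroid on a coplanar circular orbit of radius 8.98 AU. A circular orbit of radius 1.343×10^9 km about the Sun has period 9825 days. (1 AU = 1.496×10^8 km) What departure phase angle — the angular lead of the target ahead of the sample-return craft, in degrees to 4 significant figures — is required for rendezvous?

From Kepler's third law T² = 4π²r³/μ at r = 1.343×10^9 km, T = 9825 days = 9825 × 86400 s = 8.4888×10^8 s: μ = 4π²r³/T² = 1.32707×10^11 km³/s².
In km: r₁ = 1.55 × 1.496×10^8 = 2.3188×10^8 km; r₂ = 8.98 × 1.496×10^8 = 1.343408×10^9 km.
Transfer-ellipse semi-major axis a_t = (r₁ + r₂)/2 = (2.3188×10^8 + 1.343408×10^9)/2 = 7.87644×10^8 km.
Transfer time t = π√(a_t³/μ) = 1.9063×10^8 s.
The target's mean motion on its circular orbit is ω₂ = √(μ/r₂³) = 7.3984×10^-9 rad/s.
Angle swept by the target during transfer: ω₂·t = 1.4104 rad = 80.81°.
Arrival is 180° from departure on the ellipse, so φ = 180° − 80.81° = 99.19°.

φ = 99.19°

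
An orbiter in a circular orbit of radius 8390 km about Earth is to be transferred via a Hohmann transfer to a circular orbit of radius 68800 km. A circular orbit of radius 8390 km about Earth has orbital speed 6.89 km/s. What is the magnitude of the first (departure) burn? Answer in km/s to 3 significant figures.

From the circular-orbit relation v² = μ/r at r = 8390 km: μ = v²r = (6.89)² × 8390 = 3.98291×10^5 km³/s².
Transfer-ellipse semi-major axis a_t = (r₁ + r₂)/2 = (8390 + 68800)/2 = 38595 km.
On the circular orbit at r = 8390 km, v_c = √(μ/r) = 6.890 km/s.
Vis-viva on the transfer ellipse at r = 8390 km gives v_t = √[μ(2/r − 1/a_t)] = 9.199 km/s.
Δv₁ = |v_t − v_c| = |9.199 − 6.890| = 2.309 km/s.

Δv₁ = 2.31 km/s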